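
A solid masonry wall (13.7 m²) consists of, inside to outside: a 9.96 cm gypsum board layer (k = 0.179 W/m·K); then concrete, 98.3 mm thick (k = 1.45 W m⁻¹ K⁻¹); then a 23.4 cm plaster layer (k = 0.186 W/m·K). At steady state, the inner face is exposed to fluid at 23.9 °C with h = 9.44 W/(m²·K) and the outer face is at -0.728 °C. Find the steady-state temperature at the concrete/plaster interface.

T = 14.9 °C

Resistance network (inner→outer):
  R_conv,in = 1/(hA) = 1/(9.44·13.7) = 0.007732 K/W
  R_gypsum board = L/(kA) = 0.0996/(0.179·13.7) = 0.04061 K/W
  R_concrete = L/(kA) = 0.0983/(1.45·13.7) = 0.004948 K/W
  R_plaster = L/(kA) = 0.234/(0.186·13.7) = 0.09183 K/W
ΣR = 0.007732 + 0.04061 + 0.004948 + 0.09183 = 0.1451 K/W
Q = ΔT/ΣR = (23.9 °C − -0.728 °C)/0.1451 = 169.7 W
From the inner boundary to the concrete/plaster interface, ΣR_partial = 0.05329 K/W.
T_interface = T_in − Q·ΣR_partial = 23.9 °C − (169.7)(0.05329) = 14.9 °C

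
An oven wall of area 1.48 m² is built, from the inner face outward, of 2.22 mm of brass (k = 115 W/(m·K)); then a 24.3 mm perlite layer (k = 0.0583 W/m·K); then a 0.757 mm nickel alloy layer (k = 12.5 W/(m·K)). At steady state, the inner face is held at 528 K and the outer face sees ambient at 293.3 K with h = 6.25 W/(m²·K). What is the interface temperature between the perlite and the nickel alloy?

Resistance network (inner→outer):
  R_brass = L/(kA) = 0.00222/(115·1.48) = 1.304×10^-5 K/W
  R_perlite = L/(kA) = 0.0243/(0.0583·1.48) = 0.2816 K/W
  R_nickel alloy = L/(kA) = 7.57×10^-4/(12.5·1.48) = 4.092×10^-5 K/W
  R_conv,out = 1/(hA) = 1/(6.25·1.48) = 0.1081 K/W
ΣR = 1.304×10^-5 + 0.2816 + 4.092×10^-5 + 0.1081 = 0.3898 K/W
Q = ΔT/ΣR = (528 K − 293.3 K)/0.3898 = 602.1 W
From the inner boundary to the perlite/nickel alloy interface, ΣR_partial = 0.2816 K/W.
T_interface = T_in − Q·ΣR_partial = 528 K − (602.1)(0.2816) = 358.4 K

T = 358.4 K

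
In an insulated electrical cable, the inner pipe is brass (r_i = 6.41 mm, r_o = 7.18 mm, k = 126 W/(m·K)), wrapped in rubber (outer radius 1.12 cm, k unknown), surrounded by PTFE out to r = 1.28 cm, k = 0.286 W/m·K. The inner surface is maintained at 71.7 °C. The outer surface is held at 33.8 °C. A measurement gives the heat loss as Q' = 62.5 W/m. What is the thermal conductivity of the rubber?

ΣR = ΔT/Q' = |71.7 − 33.8|/62.5 = 0.6064 m·K/W
Known resistances:
  R'_brass = ln(0.00718/0.00641)/(2πk) = 0.1134/(2π·126) = 1.433×10^-4 m·K/W
  R'_PTFE = ln(0.0128/0.0112)/(2πk) = 0.1335/(2π·0.286) = 0.07431 m·K/W
R_rubber = ΣR − ΣR_known = 0.6064 − 0.07445 = 0.5320 m·K/W
ln(r₂/r₁)/(2πk) = 0.5320 ⇒ k = 0.4446/(2π·0.5320) = 0.133 W/m·K

k = 0.133 W/m·K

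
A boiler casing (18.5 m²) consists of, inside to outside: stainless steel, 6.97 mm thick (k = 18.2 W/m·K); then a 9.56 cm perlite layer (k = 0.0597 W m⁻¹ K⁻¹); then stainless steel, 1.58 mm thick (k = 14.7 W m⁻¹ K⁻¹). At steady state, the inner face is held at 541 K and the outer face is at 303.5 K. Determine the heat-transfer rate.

Q = 2740 W

Treat each layer as a resistance in series:
  R_stainless steel = L/(kA) = 0.00697/(18.2·18.5) = 2.070×10^-5 K/W
  R_perlite = L/(kA) = 0.0956/(0.0597·18.5) = 0.08656 K/W
  R_stainless steel = L/(kA) = 0.00158/(14.7·18.5) = 5.810×10^-6 K/W
ΣR = 2.070×10^-5 + 0.08656 + 5.810×10^-6 = 0.08659 K/W
Q = ΔT/ΣR = (541 K − 303.5 K)/0.08659 = 2740 W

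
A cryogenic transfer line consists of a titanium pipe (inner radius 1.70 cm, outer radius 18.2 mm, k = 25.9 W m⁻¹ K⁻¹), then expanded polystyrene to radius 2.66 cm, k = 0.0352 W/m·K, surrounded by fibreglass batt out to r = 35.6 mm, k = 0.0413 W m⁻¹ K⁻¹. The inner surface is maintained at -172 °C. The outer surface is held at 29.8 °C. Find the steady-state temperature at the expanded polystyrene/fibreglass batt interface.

T = -50.0 °C

Series thermal resistances, inner to outer:
  R'_titanium = ln(0.0182/0.0170)/(2πk) = 0.06821/(2π·25.9) = 4.191×10^-4 m·K/W
  R'_expanded polystyrene = ln(0.0266/0.0182)/(2πk) = 0.3795/(2π·0.0352) = 1.716 m·K/W
  R'_fibreglass batt = ln(0.0356/0.0266)/(2πk) = 0.2914/(2π·0.0413) = 1.123 m·K/W
ΣR = 4.191×10^-4 + 1.716 + 1.123 = 2.839 m·K/W
Q' = ΔT/ΣR = (-172 °C − 29.8 °C)/2.839 = -71.08 W/m
From the inner boundary to the expanded polystyrene/fibreglass batt interface, ΣR_partial = 1.716 m·K/W.
T_interface = T_in − Q'·ΣR_partial = -172 °C − (-71.08)(1.716) = -50.0 °C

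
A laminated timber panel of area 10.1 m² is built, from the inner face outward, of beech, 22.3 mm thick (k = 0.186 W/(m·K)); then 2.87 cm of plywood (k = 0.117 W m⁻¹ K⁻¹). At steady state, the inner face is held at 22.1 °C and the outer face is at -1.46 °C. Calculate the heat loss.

Q = 652 W

Series thermal resistances, inner to outer:
  R_beech = L/(kA) = 0.0223/(0.186·10.1) = 0.01187 K/W
  R_plywood = L/(kA) = 0.0287/(0.117·10.1) = 0.02429 K/W
ΣR = 0.01187 + 0.02429 = 0.03616 K/W
Q = ΔT/ΣR = (22.1 °C − -1.46 °C)/0.03616 = 652 W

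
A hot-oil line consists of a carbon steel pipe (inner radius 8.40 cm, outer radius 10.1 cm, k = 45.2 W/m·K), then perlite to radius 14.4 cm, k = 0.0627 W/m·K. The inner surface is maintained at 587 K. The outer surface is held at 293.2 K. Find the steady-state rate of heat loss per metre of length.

Resistance network (inner→outer):
  R'_carbon steel = ln(0.101/0.0840)/(2πk) = 0.1843/(2π·45.2) = 6.490×10^-4 m·K/W
  R'_perlite = ln(0.144/0.101)/(2πk) = 0.3547/(2π·0.0627) = 0.9003 m·K/W
ΣR = 6.490×10^-4 + 0.9003 = 0.9009 m·K/W
Q' = ΔT/ΣR = (587 K − 293.2 K)/0.9009 = 326 W/m

Q' = 326 W/m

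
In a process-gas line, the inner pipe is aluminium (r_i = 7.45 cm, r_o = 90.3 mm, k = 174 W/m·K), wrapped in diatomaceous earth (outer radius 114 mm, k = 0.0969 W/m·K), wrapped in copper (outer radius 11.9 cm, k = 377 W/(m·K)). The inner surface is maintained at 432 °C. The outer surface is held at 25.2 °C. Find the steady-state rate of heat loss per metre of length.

Resistance network (inner→outer):
  R'_aluminium = ln(0.0903/0.0745)/(2πk) = 0.1923/(2π·174) = 1.759×10^-4 m·K/W
  R'_diatomaceous earth = ln(0.114/0.0903)/(2πk) = 0.2331/(2π·0.0969) = 0.3828 m·K/W
  R'_copper = ln(0.119/0.114)/(2πk) = 0.04293/(2π·377) = 1.812×10^-5 m·K/W
ΣR = 1.759×10^-4 + 0.3828 + 1.812×10^-5 = 0.3830 m·K/W
Q' = ΔT/ΣR = (432 °C − 25.2 °C)/0.3830 = 1060 W/m

Q' = 1060 W/m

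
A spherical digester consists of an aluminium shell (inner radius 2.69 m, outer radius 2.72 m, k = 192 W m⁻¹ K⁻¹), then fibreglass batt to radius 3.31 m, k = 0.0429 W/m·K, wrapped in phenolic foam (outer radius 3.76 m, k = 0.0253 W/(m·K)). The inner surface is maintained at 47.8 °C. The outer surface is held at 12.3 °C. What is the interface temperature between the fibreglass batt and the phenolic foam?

T = 29.5 °C

Treat each layer as a resistance in series:
  R_aluminium = (1/2.69 − 1/2.72)/(4πk) = 0.004100/(4π·192) = 1.699×10^-6 K/W
  R_fibreglass batt = (1/2.72 − 1/3.31)/(4πk) = 0.06553/(4π·0.0429) = 0.1216 K/W
  R_phenolic foam = (1/3.31 − 1/3.76)/(4πk) = 0.03616/(4π·0.0253) = 0.1137 K/W
ΣR = 1.699×10^-6 + 0.1216 + 0.1137 = 0.2353 K/W
Q = ΔT/ΣR = (47.8 °C − 12.3 °C)/0.2353 = 150.9 W
From the inner boundary to the fibreglass batt/phenolic foam interface, ΣR_partial = 0.1216 K/W.
T_interface = T_in − Q·ΣR_partial = 47.8 °C − (150.9)(0.1216) = 29.5 °C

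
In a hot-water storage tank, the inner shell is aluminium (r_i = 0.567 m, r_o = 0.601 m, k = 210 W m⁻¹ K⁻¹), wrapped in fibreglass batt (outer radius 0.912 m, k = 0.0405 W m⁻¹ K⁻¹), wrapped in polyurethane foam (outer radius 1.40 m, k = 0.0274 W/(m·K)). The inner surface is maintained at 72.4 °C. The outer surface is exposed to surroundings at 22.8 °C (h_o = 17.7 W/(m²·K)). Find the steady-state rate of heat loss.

Q = 22.3 W

Resistance network (inner→outer):
  R_aluminium = (1/0.567 − 1/0.601)/(4πk) = 0.09977/(4π·210) = 3.781×10^-5 K/W
  R_fibreglass batt = (1/0.601 − 1/0.912)/(4πk) = 0.5674/(4π·0.0405) = 1.115 K/W
  R_polyurethane foam = (1/0.912 − 1/1.40)/(4πk) = 0.3822/(4π·0.0274) = 1.110 K/W
  R_conv,out = 1/(4πr²h) = 1/(4π·1.40²·17.7) = 0.002294 K/W
ΣR = 3.781×10^-5 + 1.115 + 1.110 + 0.002294 = 2.227 K/W
Q = ΔT/ΣR = (72.4 °C − 22.8 °C)/2.227 = 22.3 W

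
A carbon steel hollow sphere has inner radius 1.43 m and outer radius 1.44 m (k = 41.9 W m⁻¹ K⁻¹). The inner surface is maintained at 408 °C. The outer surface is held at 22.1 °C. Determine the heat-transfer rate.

Q = 4πk·ΔT/(1/r₁ − 1/r₂) = 4π × 41.9 × 385.9 / (1/1.43 − 1/1.44) = 4.18×10^7 W

Q = 4.18×10^7 W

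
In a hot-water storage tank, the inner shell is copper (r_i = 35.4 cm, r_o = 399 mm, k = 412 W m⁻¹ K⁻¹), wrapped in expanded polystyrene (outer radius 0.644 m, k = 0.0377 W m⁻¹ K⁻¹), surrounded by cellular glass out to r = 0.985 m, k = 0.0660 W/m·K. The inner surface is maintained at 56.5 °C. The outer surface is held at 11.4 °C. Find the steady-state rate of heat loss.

Series thermal resistances, inner to outer:
  R_copper = (1/0.354 − 1/0.399)/(4πk) = 0.3186/(4π·412) = 6.154×10^-5 K/W
  R_expanded polystyrene = (1/0.399 − 1/0.644)/(4πk) = 0.9535/(4π·0.0377) = 2.013 K/W
  R_cellular glass = (1/0.644 − 1/0.985)/(4πk) = 0.5376/(4π·0.0660) = 0.6482 K/W
ΣR = 6.154×10^-5 + 2.013 + 0.6482 = 2.661 K/W
Q = ΔT/ΣR = (56.5 °C − 11.4 °C)/2.661 = 16.9 W

Q = 16.9 W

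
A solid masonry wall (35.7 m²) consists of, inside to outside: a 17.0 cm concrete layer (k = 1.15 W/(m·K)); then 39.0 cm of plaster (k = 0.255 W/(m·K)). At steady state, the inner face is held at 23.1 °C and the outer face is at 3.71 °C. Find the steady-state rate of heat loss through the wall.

Treat each layer as a resistance in series:
  R_concrete = L/(kA) = 0.170/(1.15·35.7) = 0.004141 K/W
  R_plaster = L/(kA) = 0.390/(0.255·35.7) = 0.04284 K/W
ΣR = 0.004141 + 0.04284 = 0.04698 K/W
Q = ΔT/ΣR = (23.1 °C − 3.71 °C)/0.04698 = 413 W

Q = 413 W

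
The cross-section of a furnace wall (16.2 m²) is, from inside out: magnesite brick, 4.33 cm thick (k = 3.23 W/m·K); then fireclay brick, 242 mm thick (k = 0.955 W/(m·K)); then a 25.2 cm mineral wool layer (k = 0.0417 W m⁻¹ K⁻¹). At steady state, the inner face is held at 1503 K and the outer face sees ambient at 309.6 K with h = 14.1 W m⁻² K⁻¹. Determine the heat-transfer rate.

Treat each layer as a resistance in series:
  R_magnesite brick = L/(kA) = 0.0433/(3.23·16.2) = 8.275×10^-4 K/W
  R_fireclay brick = L/(kA) = 0.242/(0.955·16.2) = 0.01564 K/W
  R_mineral wool = L/(kA) = 0.252/(0.0417·16.2) = 0.3730 K/W
  R_conv,out = 1/(hA) = 1/(14.1·16.2) = 0.004378 K/W
ΣR = 8.275×10^-4 + 0.01564 + 0.3730 + 0.004378 = 0.3938 K/W
Q = ΔT/ΣR = (1503 K − 309.6 K)/0.3938 = 3030 W

Q = 3030 W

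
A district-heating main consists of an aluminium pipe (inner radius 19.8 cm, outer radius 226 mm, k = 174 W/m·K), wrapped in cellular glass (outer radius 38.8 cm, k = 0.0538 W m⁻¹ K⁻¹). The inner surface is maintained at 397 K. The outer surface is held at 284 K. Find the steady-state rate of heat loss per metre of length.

Series thermal resistances, inner to outer:
  R'_aluminium = ln(0.226/0.198)/(2πk) = 0.1323/(2π·174) = 1.210×10^-4 m·K/W
  R'_cellular glass = ln(0.388/0.226)/(2πk) = 0.5405/(2π·0.0538) = 1.599 m·K/W
ΣR = 1.210×10^-4 + 1.599 = 1.599 m·K/W
Q' = ΔT/ΣR = (397 K − 284 K)/1.599 = 70.7 W/m

Q' = 70.7 W/m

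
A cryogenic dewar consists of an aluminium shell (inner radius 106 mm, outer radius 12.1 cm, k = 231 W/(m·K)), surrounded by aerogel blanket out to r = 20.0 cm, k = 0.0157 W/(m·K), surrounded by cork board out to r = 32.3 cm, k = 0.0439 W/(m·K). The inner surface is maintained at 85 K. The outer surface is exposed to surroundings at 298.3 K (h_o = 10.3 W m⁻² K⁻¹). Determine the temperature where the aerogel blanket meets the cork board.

T = 260.8 K

Resistance network (inner→outer):
  R_aluminium = (1/0.106 − 1/0.121)/(4πk) = 1.169/(4π·231) = 4.029×10^-4 K/W
  R_aerogel blanket = (1/0.121 − 1/0.200)/(4πk) = 3.264/(4π·0.0157) = 16.55 K/W
  R_cork board = (1/0.200 − 1/0.323)/(4πk) = 1.904/(4π·0.0439) = 3.451 K/W
  R_conv,out = 1/(4πr²h) = 1/(4π·0.323²·10.3) = 0.07405 K/W
ΣR = 4.029×10^-4 + 16.55 + 3.451 + 0.07405 = 20.08 K/W
Q = ΔT/ΣR = (85 K − 298.3 K)/20.08 = -10.62 W
From the inner boundary to the aerogel blanket/cork board interface, ΣR_partial = 16.55 K/W.
T_interface = T_in − Q·ΣR_partial = 85 K − (-10.62)(16.55) = 260.8 K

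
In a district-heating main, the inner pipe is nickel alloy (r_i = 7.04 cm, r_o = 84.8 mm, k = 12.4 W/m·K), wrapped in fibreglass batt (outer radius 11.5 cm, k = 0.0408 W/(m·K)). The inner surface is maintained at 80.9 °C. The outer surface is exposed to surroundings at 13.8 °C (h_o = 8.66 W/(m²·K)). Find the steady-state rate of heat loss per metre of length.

Series thermal resistances, inner to outer:
  R'_nickel alloy = ln(0.0848/0.0704)/(2πk) = 0.1861/(2π·12.4) = 0.002389 m·K/W
  R'_fibreglass batt = ln(0.115/0.0848)/(2πk) = 0.3046/(2π·0.0408) = 1.188 m·K/W
  R'_conv,out = 1/(2πr h) = 1/(2π·0.115·8.66) = 0.1598 m·K/W
ΣR = 0.002389 + 1.188 + 0.1598 = 1.350 m·K/W
Q' = ΔT/ΣR = (80.9 °C − 13.8 °C)/1.350 = 49.7 W/m

Q' = 49.7 W/m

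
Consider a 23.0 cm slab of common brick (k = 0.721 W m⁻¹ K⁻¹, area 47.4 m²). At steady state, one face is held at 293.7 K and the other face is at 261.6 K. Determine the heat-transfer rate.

Q = 4.77 kW

Q = kA·ΔT/L = 0.721 × 47.4 × |293.7 K − 261.6 K| / 0.230 = 4770 W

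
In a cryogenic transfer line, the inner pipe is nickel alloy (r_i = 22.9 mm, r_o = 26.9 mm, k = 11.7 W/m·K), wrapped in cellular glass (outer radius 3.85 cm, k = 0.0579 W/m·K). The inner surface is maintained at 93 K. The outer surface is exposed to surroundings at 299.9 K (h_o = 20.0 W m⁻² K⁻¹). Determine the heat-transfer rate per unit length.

Q' = 173 W/m

Series thermal resistances, inner to outer:
  R'_nickel alloy = ln(0.0269/0.0229)/(2πk) = 0.1610/(2π·11.7) = 0.002190 m·K/W
  R'_cellular glass = ln(0.0385/0.0269)/(2πk) = 0.3585/(2π·0.0579) = 0.9855 m·K/W
  R'_conv,out = 1/(2πr h) = 1/(2π·0.0385·20.0) = 0.2067 m·K/W
ΣR = 0.002190 + 0.9855 + 0.2067 = 1.194 m·K/W
Q' = ΔT/ΣR = (93 K − 299.9 K)/1.194 = -173 W/m
(Negative Q' ⇒ heat flows inward; heat gain = 173 W/m.)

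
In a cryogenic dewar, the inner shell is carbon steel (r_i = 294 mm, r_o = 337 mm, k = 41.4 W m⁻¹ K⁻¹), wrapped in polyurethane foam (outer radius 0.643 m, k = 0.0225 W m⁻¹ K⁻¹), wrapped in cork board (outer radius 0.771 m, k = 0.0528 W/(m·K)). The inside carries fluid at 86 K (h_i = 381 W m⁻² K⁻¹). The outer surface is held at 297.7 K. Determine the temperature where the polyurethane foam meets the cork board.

Series thermal resistances, inner to outer:
  R_conv,in = 1/(4πr²h) = 1/(4π·0.294²·381) = 0.002416 K/W
  R_carbon steel = (1/0.294 − 1/0.337)/(4πk) = 0.4340/(4π·41.4) = 8.342×10^-4 K/W
  R_polyurethane foam = (1/0.337 − 1/0.643)/(4πk) = 1.412/(4π·0.0225) = 4.994 K/W
  R_cork board = (1/0.643 − 1/0.771)/(4πk) = 0.2582/(4π·0.0528) = 0.3891 K/W
ΣR = 0.002416 + 8.342×10^-4 + 4.994 + 0.3891 = 5.386 K/W
Q = ΔT/ΣR = (86 K − 297.7 K)/5.386 = -39.31 W
From the inner boundary to the polyurethane foam/cork board interface, ΣR_partial = 4.997 K/W.
T_interface = T_in − Q·ΣR_partial = 86 K − (-39.31)(4.997) = 282.4 K

T = 282.4 K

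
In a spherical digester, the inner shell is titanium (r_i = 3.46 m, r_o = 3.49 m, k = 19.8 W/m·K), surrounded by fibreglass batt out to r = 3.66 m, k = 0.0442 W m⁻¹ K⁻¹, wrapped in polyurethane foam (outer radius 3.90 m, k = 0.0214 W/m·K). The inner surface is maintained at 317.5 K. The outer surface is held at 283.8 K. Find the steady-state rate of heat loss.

Resistance network (inner→outer):
  R_titanium = (1/3.46 − 1/3.49)/(4πk) = 0.002484/(4π·19.8) = 9.985×10^-6 K/W
  R_fibreglass batt = (1/3.49 − 1/3.66)/(4πk) = 0.01331/(4π·0.0442) = 0.02396 K/W
  R_polyurethane foam = (1/3.66 − 1/3.90)/(4πk) = 0.01681/(4π·0.0214) = 0.06252 K/W
ΣR = 9.985×10^-6 + 0.02396 + 0.06252 = 0.08649 K/W
Q = ΔT/ΣR = (317.5 K − 283.8 K)/0.08649 = 390 W

Q = 390 W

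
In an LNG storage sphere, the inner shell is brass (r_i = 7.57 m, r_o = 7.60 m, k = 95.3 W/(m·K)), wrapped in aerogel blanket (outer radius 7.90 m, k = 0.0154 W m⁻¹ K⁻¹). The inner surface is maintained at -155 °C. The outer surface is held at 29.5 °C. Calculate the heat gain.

Treat each layer as a resistance in series:
  R_brass = (1/7.57 − 1/7.60)/(4πk) = 5.214×10^-4/(4π·95.3) = 4.354×10^-7 K/W
  R_aerogel blanket = (1/7.60 − 1/7.90)/(4πk) = 0.004997/(4π·0.0154) = 0.02582 K/W
ΣR = 4.354×10^-7 + 0.02582 = 0.02582 K/W
Q = ΔT/ΣR = (-155 °C − 29.5 °C)/0.02582 = -7150 W
(Negative Q ⇒ heat flows inward; heat gain = 7150 W.)

Q = 7150 W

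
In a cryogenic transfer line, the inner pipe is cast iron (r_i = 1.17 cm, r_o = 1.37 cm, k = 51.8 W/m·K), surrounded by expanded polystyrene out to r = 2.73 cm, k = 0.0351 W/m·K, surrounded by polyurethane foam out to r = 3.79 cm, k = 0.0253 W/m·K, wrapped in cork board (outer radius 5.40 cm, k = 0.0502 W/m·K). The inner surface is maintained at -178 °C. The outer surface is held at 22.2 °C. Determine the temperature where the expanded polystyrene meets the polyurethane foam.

T = -78.8 °C

Series thermal resistances, inner to outer:
  R'_cast iron = ln(0.0137/0.0117)/(2πk) = 0.1578/(2π·51.8) = 4.849×10^-4 m·K/W
  R'_expanded polystyrene = ln(0.0273/0.0137)/(2πk) = 0.6895/(2π·0.0351) = 3.126 m·K/W
  R'_polyurethane foam = ln(0.0379/0.0273)/(2πk) = 0.3281/(2π·0.0253) = 2.064 m·K/W
  R'_cork board = ln(0.0540/0.0379)/(2πk) = 0.3540/(2π·0.0502) = 1.122 m·K/W
ΣR = 4.849×10^-4 + 3.126 + 2.064 + 1.122 = 6.312 m·K/W
Q' = ΔT/ΣR = (-178 °C − 22.2 °C)/6.312 = -31.72 W/m
From the inner boundary to the expanded polystyrene/polyurethane foam interface, ΣR_partial = 3.126 m·K/W.
T_interface = T_in − Q'·ΣR_partial = -178 °C − (-31.72)(3.126) = -78.8 °C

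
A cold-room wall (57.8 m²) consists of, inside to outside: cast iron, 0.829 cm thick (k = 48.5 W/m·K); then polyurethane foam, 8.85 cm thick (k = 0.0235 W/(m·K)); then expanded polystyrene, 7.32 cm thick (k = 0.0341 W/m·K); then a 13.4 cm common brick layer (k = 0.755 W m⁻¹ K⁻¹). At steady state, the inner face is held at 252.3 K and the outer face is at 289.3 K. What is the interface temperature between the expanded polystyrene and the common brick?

T = 288.2 K

Series thermal resistances, inner to outer:
  R_cast iron = L/(kA) = 0.00829/(48.5·57.8) = 2.957×10^-6 K/W
  R_polyurethane foam = L/(kA) = 0.0885/(0.0235·57.8) = 0.06515 K/W
  R_expanded polystyrene = L/(kA) = 0.0732/(0.0341·57.8) = 0.03714 K/W
  R_common brick = L/(kA) = 0.134/(0.755·57.8) = 0.003071 K/W
ΣR = 2.957×10^-6 + 0.06515 + 0.03714 + 0.003071 = 0.1054 K/W
Q = ΔT/ΣR = (252.3 K − 289.3 K)/0.1054 = -351.0 W
From the inner boundary to the expanded polystyrene/common brick interface, ΣR_partial = 0.1023 K/W.
T_interface = T_in − Q·ΣR_partial = 252.3 K − (-351.0)(0.1023) = 288.2 K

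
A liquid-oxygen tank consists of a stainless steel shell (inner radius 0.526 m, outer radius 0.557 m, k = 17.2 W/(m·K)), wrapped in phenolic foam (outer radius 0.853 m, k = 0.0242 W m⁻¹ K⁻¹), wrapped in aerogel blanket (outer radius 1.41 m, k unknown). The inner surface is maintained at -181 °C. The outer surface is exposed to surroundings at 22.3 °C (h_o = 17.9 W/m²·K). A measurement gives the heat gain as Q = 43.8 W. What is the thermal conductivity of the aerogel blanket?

k = 0.0142 W/m·K

ΣR = ΔT/Q = |-181 − 22.3|/43.8 = 4.642 K/W
Known resistances:
  R_stainless steel = (1/0.526 − 1/0.557)/(4πk) = 0.1058/(4π·17.2) = 4.895×10^-4 K/W
  R_phenolic foam = (1/0.557 − 1/0.853)/(4πk) = 0.6230/(4π·0.0242) = 2.049 K/W
  R_conv,out = 1/(4πr²h) = 1/(4π·1.41²·17.9) = 0.002236 K/W
R_aerogel blanket = ΣR − ΣR_known = 4.642 − 2.052 = 2.590 K/W
(1/r₁−1/r₂)/(4πk) = 2.590 ⇒ k = 0.4631/(4π·2.590) = 0.0142 W/m·K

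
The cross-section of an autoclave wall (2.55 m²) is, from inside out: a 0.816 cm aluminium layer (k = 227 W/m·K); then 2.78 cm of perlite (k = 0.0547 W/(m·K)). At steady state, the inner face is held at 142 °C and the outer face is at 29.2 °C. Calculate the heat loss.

Resistance network (inner→outer):
  R_aluminium = L/(kA) = 0.00816/(227·2.55) = 1.410×10^-5 K/W
  R_perlite = L/(kA) = 0.0278/(0.0547·2.55) = 0.1993 K/W
ΣR = 1.410×10^-5 + 0.1993 = 0.1993 K/W
Q = ΔT/ΣR = (142 °C − 29.2 °C)/0.1993 = 566 W

Q = 566 W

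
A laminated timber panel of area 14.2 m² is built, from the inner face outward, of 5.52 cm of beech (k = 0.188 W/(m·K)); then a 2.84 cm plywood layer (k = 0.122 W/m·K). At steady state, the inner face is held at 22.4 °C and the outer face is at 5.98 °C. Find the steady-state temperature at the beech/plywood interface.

Series thermal resistances, inner to outer:
  R_beech = L/(kA) = 0.0552/(0.188·14.2) = 0.02068 K/W
  R_plywood = L/(kA) = 0.0284/(0.122·14.2) = 0.01639 K/W
ΣR = 0.02068 + 0.01639 = 0.03707 K/W
Q = ΔT/ΣR = (22.4 °C − 5.98 °C)/0.03707 = 442.9 W
From the inner boundary to the beech/plywood interface, ΣR_partial = 0.02068 K/W.
T_interface = T_in − Q·ΣR_partial = 22.4 °C − (442.9)(0.02068) = 13.2 °C

T = 13.2 °C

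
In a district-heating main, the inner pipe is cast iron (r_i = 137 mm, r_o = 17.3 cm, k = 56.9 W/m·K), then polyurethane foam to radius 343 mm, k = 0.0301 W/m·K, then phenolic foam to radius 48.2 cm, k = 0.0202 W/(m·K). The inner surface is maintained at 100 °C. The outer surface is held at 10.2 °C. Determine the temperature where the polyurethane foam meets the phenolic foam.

Series thermal resistances, inner to outer:
  R'_cast iron = ln(0.173/0.137)/(2πk) = 0.2333/(2π·56.9) = 6.526×10^-4 m·K/W
  R'_polyurethane foam = ln(0.343/0.173)/(2πk) = 0.6844/(2π·0.0301) = 3.619 m·K/W
  R'_phenolic foam = ln(0.482/0.343)/(2πk) = 0.3402/(2π·0.0202) = 2.681 m·K/W
ΣR = 6.526×10^-4 + 3.619 + 2.681 = 6.301 m·K/W
Q' = ΔT/ΣR = (100 °C − 10.2 °C)/6.301 = 14.25 W/m
From the inner boundary to the polyurethane foam/phenolic foam interface, ΣR_partial = 3.620 m·K/W.
T_interface = T_in − Q'·ΣR_partial = 100 °C − (14.25)(3.620) = 48.4 °C

T = 48.4 °C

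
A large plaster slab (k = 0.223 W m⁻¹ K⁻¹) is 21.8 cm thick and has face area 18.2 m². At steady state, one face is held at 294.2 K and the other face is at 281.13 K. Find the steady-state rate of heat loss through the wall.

Q = kA·ΔT/L = 0.223 × 18.2 × |294.2 K − 281.13 K| / 0.218 = 243 W

Q = 243 W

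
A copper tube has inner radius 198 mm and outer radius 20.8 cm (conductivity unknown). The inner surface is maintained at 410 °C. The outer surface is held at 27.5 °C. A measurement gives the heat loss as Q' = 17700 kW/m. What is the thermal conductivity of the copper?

k = 363 W/m·K

ΣR = ΔT/Q' = |410 − 27.5|/1.77×10^7 = 2.161×10^-5 m·K/W
ln(r₂/r₁)/(2πk) = 2.161×10^-5 ⇒ k = 0.04927/(2π·2.161×10^-5) = 363 W/m·K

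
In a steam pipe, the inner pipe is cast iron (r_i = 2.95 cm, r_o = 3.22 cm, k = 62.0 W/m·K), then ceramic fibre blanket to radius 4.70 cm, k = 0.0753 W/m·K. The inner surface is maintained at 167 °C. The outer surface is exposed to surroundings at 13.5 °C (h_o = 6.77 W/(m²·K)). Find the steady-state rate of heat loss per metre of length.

Series thermal resistances, inner to outer:
  R'_cast iron = ln(0.0322/0.0295)/(2πk) = 0.08758/(2π·62.0) = 2.248×10^-4 m·K/W
  R'_ceramic fibre blanket = ln(0.0470/0.0322)/(2πk) = 0.3782/(2π·0.0753) = 0.7993 m·K/W
  R'_conv,out = 1/(2πr h) = 1/(2π·0.0470·6.77) = 0.5002 m·K/W
ΣR = 2.248×10^-4 + 0.7993 + 0.5002 = 1.300 m·K/W
Q' = ΔT/ΣR = (167 °C − 13.5 °C)/1.300 = 118 W/m

Q' = 118 W/m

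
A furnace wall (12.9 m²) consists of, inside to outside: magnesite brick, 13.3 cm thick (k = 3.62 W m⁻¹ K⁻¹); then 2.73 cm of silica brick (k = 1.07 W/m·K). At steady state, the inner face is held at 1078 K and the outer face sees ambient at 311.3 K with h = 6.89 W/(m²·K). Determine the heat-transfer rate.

Resistance network (inner→outer):
  R_magnesite brick = L/(kA) = 0.133/(3.62·12.9) = 0.002848 K/W
  R_silica brick = L/(kA) = 0.0273/(1.07·12.9) = 0.001978 K/W
  R_conv,out = 1/(hA) = 1/(6.89·12.9) = 0.01125 K/W
ΣR = 0.002848 + 0.001978 + 0.01125 = 0.01608 K/W
Q = ΔT/ΣR = (1078 K − 311.3 K)/0.01608 = 47700 W

Q = 47.7 kW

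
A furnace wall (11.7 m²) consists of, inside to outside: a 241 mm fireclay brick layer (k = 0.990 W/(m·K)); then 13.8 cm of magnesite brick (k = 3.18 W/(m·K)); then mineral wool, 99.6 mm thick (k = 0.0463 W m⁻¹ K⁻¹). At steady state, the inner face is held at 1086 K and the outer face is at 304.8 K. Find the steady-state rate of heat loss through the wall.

Treat each layer as a resistance in series:
  R_fireclay brick = L/(kA) = 0.241/(0.990·11.7) = 0.02081 K/W
  R_magnesite brick = L/(kA) = 0.138/(3.18·11.7) = 0.003709 K/W
  R_mineral wool = L/(kA) = 0.0996/(0.0463·11.7) = 0.1839 K/W
ΣR = 0.02081 + 0.003709 + 0.1839 = 0.2084 K/W
Q = ΔT/ΣR = (1086 K − 304.8 K)/0.2084 = 3750 W

Q = 3.75 kW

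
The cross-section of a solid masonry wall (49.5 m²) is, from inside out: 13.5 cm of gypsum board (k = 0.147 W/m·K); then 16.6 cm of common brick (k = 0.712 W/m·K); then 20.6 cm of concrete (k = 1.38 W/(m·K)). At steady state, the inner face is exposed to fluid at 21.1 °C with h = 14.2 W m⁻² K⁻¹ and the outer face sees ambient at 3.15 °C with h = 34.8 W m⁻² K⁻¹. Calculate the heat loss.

Q = 635 W

Series thermal resistances, inner to outer:
  R_conv,in = 1/(hA) = 1/(14.2·49.5) = 0.001423 K/W
  R_gypsum board = L/(kA) = 0.135/(0.147·49.5) = 0.01855 K/W
  R_common brick = L/(kA) = 0.166/(0.712·49.5) = 0.004710 K/W
  R_concrete = L/(kA) = 0.206/(1.38·49.5) = 0.003016 K/W
  R_conv,out = 1/(hA) = 1/(34.8·49.5) = 5.805×10^-4 K/W
ΣR = 0.001423 + 0.01855 + 0.004710 + 0.003016 + 5.805×10^-4 = 0.02828 K/W
Q = ΔT/ΣR = (21.1 °C − 3.15 °C)/0.02828 = 635 W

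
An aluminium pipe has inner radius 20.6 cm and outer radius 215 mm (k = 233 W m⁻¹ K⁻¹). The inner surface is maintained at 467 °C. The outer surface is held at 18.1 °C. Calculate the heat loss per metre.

Q' = 15400 kW/m

Q' = 2πk·ΔT/ln(r₂/r₁) = 2π × 233 × 448.9 / ln(0.215/0.206) = 1.54×10^7 W/m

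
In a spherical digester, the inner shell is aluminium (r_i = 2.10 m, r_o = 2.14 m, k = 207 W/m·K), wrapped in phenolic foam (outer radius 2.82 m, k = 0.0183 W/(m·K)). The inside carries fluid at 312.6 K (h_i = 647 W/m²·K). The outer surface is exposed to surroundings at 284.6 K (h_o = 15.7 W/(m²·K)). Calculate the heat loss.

Resistance network (inner→outer):
  R_conv,in = 1/(4πr²h) = 1/(4π·2.10²·647) = 2.789×10^-5 K/W
  R_aluminium = (1/2.10 − 1/2.14)/(4πk) = 0.008901/(4π·207) = 3.422×10^-6 K/W
  R_phenolic foam = (1/2.14 − 1/2.82)/(4πk) = 0.1127/(4π·0.0183) = 0.4900 K/W
  R_conv,out = 1/(4πr²h) = 1/(4π·2.82²·15.7) = 6.374×10^-4 K/W
ΣR = 2.789×10^-5 + 3.422×10^-6 + 0.4900 + 6.374×10^-4 = 0.4907 K/W
Q = ΔT/ΣR = (312.6 K − 284.6 K)/0.4907 = 57.1 W

Q = 57.1 W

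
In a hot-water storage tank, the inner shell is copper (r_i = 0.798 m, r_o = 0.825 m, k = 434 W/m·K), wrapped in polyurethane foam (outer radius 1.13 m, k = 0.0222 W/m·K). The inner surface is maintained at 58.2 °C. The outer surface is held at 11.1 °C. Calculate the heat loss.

Series thermal resistances, inner to outer:
  R_copper = (1/0.798 − 1/0.825)/(4πk) = 0.04101/(4π·434) = 7.520×10^-6 K/W
  R_polyurethane foam = (1/0.825 − 1/1.13)/(4πk) = 0.3272/(4π·0.0222) = 1.173 K/W
ΣR = 7.520×10^-6 + 1.173 = 1.173 K/W
Q = ΔT/ΣR = (58.2 °C − 11.1 °C)/1.173 = 40.2 W

Q = 40.2 W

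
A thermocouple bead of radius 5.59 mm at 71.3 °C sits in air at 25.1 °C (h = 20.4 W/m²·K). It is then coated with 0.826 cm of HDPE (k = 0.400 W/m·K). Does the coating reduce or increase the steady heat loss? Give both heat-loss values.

Critical radius for a sphere: r_cr = 2k/h = 0.0392 m = 3.92 cm.
Outer radius after coating: r₂ = 0.00559 + 0.00826 = 0.01385 m.
Since r₁ < r_cr and r₂ ≤ r_cr, the coating moves toward the maximum at r_cr — heat loss rises.
Bare: R = 1/(4πr₁²h) = 124.8 K/W; Q = 46.2/124.8 = 0.370 W.
Coated: R = R_cond + R_conv = 41.56 K/W; Q = 46.2/41.56 = 1.11 W.

increases: 0.370 → 1.11 W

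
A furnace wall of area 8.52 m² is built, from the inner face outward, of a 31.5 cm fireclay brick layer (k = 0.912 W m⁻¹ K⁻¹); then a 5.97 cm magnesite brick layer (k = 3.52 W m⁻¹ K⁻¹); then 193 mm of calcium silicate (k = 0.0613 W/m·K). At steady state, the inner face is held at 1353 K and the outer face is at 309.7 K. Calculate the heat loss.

Series thermal resistances, inner to outer:
  R_fireclay brick = L/(kA) = 0.315/(0.912·8.52) = 0.04054 K/W
  R_magnesite brick = L/(kA) = 0.0597/(3.52·8.52) = 0.001991 K/W
  R_calcium silicate = L/(kA) = 0.193/(0.0613·8.52) = 0.3695 K/W
ΣR = 0.04054 + 0.001991 + 0.3695 = 0.4120 K/W
Q = ΔT/ΣR = (1353 K − 309.7 K)/0.4120 = 2530 W

Q = 2.53 kW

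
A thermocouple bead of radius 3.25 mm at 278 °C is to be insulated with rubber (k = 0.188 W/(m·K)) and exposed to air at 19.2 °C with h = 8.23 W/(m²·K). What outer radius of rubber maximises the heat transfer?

For a sphere, r_cr = 2k_ins/h = 2·0.188/8.23 = 0.0457 m = 4.57 cm

r_cr = 4.57 cm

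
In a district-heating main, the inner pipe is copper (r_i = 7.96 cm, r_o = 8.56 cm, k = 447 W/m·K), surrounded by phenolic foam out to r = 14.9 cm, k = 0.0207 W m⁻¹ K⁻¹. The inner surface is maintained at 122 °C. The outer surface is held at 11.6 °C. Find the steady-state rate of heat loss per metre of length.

Q' = 25.9 W/m

Series thermal resistances, inner to outer:
  R'_copper = ln(0.0856/0.0796)/(2πk) = 0.07267/(2π·447) = 2.587×10^-5 m·K/W
  R'_phenolic foam = ln(0.149/0.0856)/(2πk) = 0.5543/(2π·0.0207) = 4.262 m·K/W
ΣR = 2.587×10^-5 + 4.262 = 4.262 m·K/W
Q' = ΔT/ΣR = (122 °C − 11.6 °C)/4.262 = 25.9 W/m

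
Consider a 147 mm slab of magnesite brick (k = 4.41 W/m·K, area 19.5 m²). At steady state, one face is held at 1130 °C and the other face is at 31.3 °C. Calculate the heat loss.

Q = kA·ΔT/L = 4.41 × 19.5 × |1130 °C − 31.3 °C| / 0.147 = 6.43×10^5 W

Q = 6.43×10^5 W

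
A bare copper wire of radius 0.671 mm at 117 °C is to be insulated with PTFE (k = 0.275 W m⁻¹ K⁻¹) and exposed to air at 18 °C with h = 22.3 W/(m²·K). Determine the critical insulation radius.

r_cr = 1.23 cm

For a cylinder, r_cr = k_ins/h = 0.275/22.3 = 0.0123 m = 1.23 cm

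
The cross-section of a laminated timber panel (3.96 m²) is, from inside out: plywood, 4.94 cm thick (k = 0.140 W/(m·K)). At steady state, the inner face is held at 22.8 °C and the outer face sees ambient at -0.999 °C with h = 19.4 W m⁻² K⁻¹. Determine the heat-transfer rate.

Resistance network (inner→outer):
  R_plywood = L/(kA) = 0.0494/(0.140·3.96) = 0.08911 K/W
  R_conv,out = 1/(hA) = 1/(19.4·3.96) = 0.01302 K/W
ΣR = 0.08911 + 0.01302 = 0.1021 K/W
Q = ΔT/ΣR = (22.8 °C − -0.999 °C)/0.1021 = 233 W

Q = 233 W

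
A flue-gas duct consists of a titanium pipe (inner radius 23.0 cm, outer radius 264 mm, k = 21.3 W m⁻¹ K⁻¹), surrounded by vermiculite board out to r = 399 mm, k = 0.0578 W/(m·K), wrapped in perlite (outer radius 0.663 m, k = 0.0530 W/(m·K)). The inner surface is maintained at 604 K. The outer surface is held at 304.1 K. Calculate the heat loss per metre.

Resistance network (inner→outer):
  R'_titanium = ln(0.264/0.230)/(2πk) = 0.1379/(2π·21.3) = 0.001030 m·K/W
  R'_vermiculite board = ln(0.399/0.264)/(2πk) = 0.4130/(2π·0.0578) = 1.137 m·K/W
  R'_perlite = ln(0.663/0.399)/(2πk) = 0.5078/(2π·0.0530) = 1.525 m·K/W
ΣR = 0.001030 + 1.137 + 1.525 = 2.663 m·K/W
Q' = ΔT/ΣR = (604 K − 304.1 K)/2.663 = 113 W/m

Q' = 113 W/m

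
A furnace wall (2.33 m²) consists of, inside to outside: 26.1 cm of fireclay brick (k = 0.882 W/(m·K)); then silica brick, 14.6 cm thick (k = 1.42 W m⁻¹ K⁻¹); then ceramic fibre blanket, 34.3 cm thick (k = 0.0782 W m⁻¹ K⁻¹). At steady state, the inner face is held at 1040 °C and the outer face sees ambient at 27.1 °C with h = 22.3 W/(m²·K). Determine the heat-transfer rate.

Treat each layer as a resistance in series:
  R_fireclay brick = L/(kA) = 0.261/(0.882·2.33) = 0.1270 K/W
  R_silica brick = L/(kA) = 0.146/(1.42·2.33) = 0.04413 K/W
  R_ceramic fibre blanket = L/(kA) = 0.343/(0.0782·2.33) = 1.882 K/W
  R_conv,out = 1/(hA) = 1/(22.3·2.33) = 0.01925 K/W
ΣR = 0.1270 + 0.04413 + 1.882 + 0.01925 = 2.072 K/W
Q = ΔT/ΣR = (1040 °C − 27.1 °C)/2.072 = 489 W

Q = 489 W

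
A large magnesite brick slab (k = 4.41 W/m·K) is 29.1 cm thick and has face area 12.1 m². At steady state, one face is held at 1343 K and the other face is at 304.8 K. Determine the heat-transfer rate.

Q = kA·ΔT/L = 4.41 × 12.1 × |1343 K − 304.8 K| / 0.291 = 1.90×10^5 W

Q = 190 kW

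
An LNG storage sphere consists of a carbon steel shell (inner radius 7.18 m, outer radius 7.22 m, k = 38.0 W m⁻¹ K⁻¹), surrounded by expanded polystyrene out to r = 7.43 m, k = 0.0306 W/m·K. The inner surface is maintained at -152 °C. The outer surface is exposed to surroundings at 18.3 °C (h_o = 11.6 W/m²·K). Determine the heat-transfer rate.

Q = 16.5 kW

Series thermal resistances, inner to outer:
  R_carbon steel = (1/7.18 − 1/7.22)/(4πk) = 7.716×10^-4/(4π·38.0) = 1.616×10^-6 K/W
  R_expanded polystyrene = (1/7.22 − 1/7.43)/(4πk) = 0.003915/(4π·0.0306) = 0.01018 K/W
  R_conv,out = 1/(4πr²h) = 1/(4π·7.43²·11.6) = 1.243×10^-4 K/W
ΣR = 1.616×10^-6 + 0.01018 + 1.243×10^-4 = 0.01031 K/W
Q = ΔT/ΣR = (-152 °C − 18.3 °C)/0.01031 = -16500 W
(Negative Q ⇒ heat flows inward; heat gain = 16500 W.)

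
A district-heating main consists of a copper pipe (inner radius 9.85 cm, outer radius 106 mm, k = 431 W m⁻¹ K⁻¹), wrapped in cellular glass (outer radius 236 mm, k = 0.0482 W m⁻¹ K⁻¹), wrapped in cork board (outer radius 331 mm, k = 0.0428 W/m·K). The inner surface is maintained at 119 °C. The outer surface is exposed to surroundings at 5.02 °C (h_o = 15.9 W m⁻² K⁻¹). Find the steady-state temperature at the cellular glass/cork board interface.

T = 42.4 °C

Treat each layer as a resistance in series:
  R'_copper = ln(0.106/0.0985)/(2πk) = 0.07338/(2π·431) = 2.710×10^-5 m·K/W
  R'_cellular glass = ln(0.236/0.106)/(2πk) = 0.8004/(2π·0.0482) = 2.643 m·K/W
  R'_cork board = ln(0.331/0.236)/(2πk) = 0.3383/(2π·0.0428) = 1.258 m·K/W
  R'_conv,out = 1/(2πr h) = 1/(2π·0.331·15.9) = 0.03024 m·K/W
ΣR = 2.710×10^-5 + 2.643 + 1.258 + 0.03024 = 3.931 m·K/W
Q' = ΔT/ΣR = (119 °C − 5.02 °C)/3.931 = 29.00 W/m
From the inner boundary to the cellular glass/cork board interface, ΣR_partial = 2.643 m·K/W.
T_interface = T_in − Q'·ΣR_partial = 119 °C − (29.00)(2.643) = 42.4 °C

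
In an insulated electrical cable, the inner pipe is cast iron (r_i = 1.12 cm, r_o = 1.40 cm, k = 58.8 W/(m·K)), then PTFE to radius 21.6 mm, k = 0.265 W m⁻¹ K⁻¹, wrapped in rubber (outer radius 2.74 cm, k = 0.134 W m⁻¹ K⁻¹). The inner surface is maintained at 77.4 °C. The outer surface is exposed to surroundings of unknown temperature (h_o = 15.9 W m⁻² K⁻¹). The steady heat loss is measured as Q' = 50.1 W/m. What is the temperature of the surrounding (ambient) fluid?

T_out = 31.9 °C

Sum the resistances:
  R'_cast iron = ln(0.0140/0.0112)/(2πk) = 0.2231/(2π·58.8) = 6.040×10^-4 m·K/W
  R'_PTFE = ln(0.0216/0.0140)/(2πk) = 0.4336/(2π·0.265) = 0.2604 m·K/W
  R'_rubber = ln(0.0274/0.0216)/(2πk) = 0.2378/(2π·0.134) = 0.2825 m·K/W
  R'_conv,out = 1/(2πr h) = 1/(2π·0.0274·15.9) = 0.3653 m·K/W
ΣR = 0.9089 m·K/W
ΔT = Q'·ΣR = 50.1 × 0.9089 = 45.54 K
Heat flows outward, so T_out = T_in − ΔT = 77.4 − 45.54 = 31.9 °C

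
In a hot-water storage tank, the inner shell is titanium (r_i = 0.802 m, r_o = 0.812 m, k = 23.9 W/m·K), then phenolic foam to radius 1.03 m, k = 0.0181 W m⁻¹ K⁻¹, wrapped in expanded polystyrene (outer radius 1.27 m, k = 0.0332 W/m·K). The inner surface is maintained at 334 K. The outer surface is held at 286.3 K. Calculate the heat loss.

Q = 30.1 W

Resistance network (inner→outer):
  R_titanium = (1/0.802 − 1/0.812)/(4πk) = 0.01536/(4π·23.9) = 5.113×10^-5 K/W
  R_phenolic foam = (1/0.812 − 1/1.03)/(4πk) = 0.2607/(4π·0.0181) = 1.146 K/W
  R_expanded polystyrene = (1/1.03 − 1/1.27)/(4πk) = 0.1835/(4π·0.0332) = 0.4398 K/W
ΣR = 5.113×10^-5 + 1.146 + 0.4398 = 1.586 K/W
Q = ΔT/ΣR = (334 K − 286.3 K)/1.586 = 30.1 W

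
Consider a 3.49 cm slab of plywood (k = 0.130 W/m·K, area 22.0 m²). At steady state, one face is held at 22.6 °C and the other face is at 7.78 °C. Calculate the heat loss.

Q = 1210 W

Q = kA·ΔT/L = 0.130 × 22.0 × |22.6 °C − 7.78 °C| / 0.0349 = 1210 W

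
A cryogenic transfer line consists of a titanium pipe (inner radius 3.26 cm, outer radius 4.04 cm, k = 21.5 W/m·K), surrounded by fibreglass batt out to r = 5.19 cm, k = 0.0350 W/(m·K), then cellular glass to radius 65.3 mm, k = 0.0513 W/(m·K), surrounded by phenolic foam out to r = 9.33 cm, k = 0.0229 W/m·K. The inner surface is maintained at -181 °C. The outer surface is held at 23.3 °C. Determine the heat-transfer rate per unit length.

Series thermal resistances, inner to outer:
  R'_titanium = ln(0.0404/0.0326)/(2πk) = 0.2145/(2π·21.5) = 0.001588 m·K/W
  R'_fibreglass batt = ln(0.0519/0.0404)/(2πk) = 0.2505/(2π·0.0350) = 1.139 m·K/W
  R'_cellular glass = ln(0.0653/0.0519)/(2πk) = 0.2297/(2π·0.0513) = 0.7125 m·K/W
  R'_phenolic foam = ln(0.0933/0.0653)/(2πk) = 0.3568/(2π·0.0229) = 2.480 m·K/W
ΣR = 0.001588 + 1.139 + 0.7125 + 2.480 = 4.333 m·K/W
Q' = ΔT/ΣR = (-181 °C − 23.3 °C)/4.333 = -47.1 W/m
(Negative Q' ⇒ heat flows inward; heat gain = 47.1 W/m.)

Q' = 47.1 W/m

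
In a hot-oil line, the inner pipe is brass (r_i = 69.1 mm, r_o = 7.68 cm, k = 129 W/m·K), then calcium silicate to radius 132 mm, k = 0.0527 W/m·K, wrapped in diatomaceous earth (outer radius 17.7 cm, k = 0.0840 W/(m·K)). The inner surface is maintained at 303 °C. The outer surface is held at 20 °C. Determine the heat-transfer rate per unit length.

Q' = 129 W/m

Series thermal resistances, inner to outer:
  R'_brass = ln(0.0768/0.0691)/(2πk) = 0.1056/(2π·129) = 1.303×10^-4 m·K/W
  R'_calcium silicate = ln(0.132/0.0768)/(2πk) = 0.5416/(2π·0.0527) = 1.636 m·K/W
  R'_diatomaceous earth = ln(0.177/0.132)/(2πk) = 0.2933/(2π·0.0840) = 0.5558 m·K/W
ΣR = 1.303×10^-4 + 1.636 + 0.5558 = 2.192 m·K/W
Q' = ΔT/ΣR = (303 °C − 20 °C)/2.192 = 129 W/m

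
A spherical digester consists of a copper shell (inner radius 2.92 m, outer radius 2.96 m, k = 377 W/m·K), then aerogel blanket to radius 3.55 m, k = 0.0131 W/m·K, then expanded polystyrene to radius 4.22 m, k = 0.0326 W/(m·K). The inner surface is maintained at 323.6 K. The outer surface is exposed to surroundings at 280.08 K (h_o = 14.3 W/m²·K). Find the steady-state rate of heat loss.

Resistance network (inner→outer):
  R_copper = (1/2.92 − 1/2.96)/(4πk) = 0.004628/(4π·377) = 9.769×10^-7 K/W
  R_aerogel blanket = (1/2.96 − 1/3.55)/(4πk) = 0.05615/(4π·0.0131) = 0.3411 K/W
  R_expanded polystyrene = (1/3.55 − 1/4.22)/(4πk) = 0.04472/(4π·0.0326) = 0.1092 K/W
  R_conv,out = 1/(4πr²h) = 1/(4π·4.22²·14.3) = 3.125×10^-4 K/W
ΣR = 9.769×10^-7 + 0.3411 + 0.1092 + 3.125×10^-4 = 0.4506 K/W
Q = ΔT/ΣR = (323.6 K − 280.08 K)/0.4506 = 96.6 W

Q = 96.6 W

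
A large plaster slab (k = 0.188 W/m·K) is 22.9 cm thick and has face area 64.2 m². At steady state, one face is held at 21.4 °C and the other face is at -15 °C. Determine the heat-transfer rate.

Q = kA·ΔT/L = 0.188 × 64.2 × |21.4 °C − -15 °C| / 0.229 = 1920 W

Q = 1920 W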